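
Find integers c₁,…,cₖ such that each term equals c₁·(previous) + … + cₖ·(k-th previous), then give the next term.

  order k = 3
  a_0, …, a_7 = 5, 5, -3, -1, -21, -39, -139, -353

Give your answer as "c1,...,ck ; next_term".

2,3,-2 ; -1045

  a_3 = 2·-3 + 3·5 + -2·5 = -1
  a_4 = 2·-1 + 3·-3 + -2·5 = -21
  a_5 = 2·-21 + 3·-1 + -2·-3 = -39
  a_6 = 2·-39 + 3·-21 + -2·-1 = -139
  a_7 = 2·-139 + 3·-39 + -2·-21 = -353
  a_8 = 2·-353 + 3·-139 + -2·-39 = -1045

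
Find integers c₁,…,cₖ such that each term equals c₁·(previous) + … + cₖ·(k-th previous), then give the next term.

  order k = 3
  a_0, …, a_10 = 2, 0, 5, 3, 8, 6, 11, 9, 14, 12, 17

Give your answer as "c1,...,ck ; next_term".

  a_3 = 1·5 + 1·0 + -1·2 = 3
  a_4 = 1·3 + 1·5 + -1·0 = 8
  a_5 = 1·8 + 1·3 + -1·5 = 6
  a_6 = 1·6 + 1·8 + -1·3 = 11
  a_7 = 1·11 + 1·6 + -1·8 = 9
  a_8 = 1·9 + 1·11 + -1·6 = 14
  a_9 = 1·14 + 1·9 + -1·11 = 12
  a_10 = 1·12 + 1·14 + -1·9 = 17
  a_11 = 1·17 + 1·12 + -1·14 = 15

1,1,-1 ; 15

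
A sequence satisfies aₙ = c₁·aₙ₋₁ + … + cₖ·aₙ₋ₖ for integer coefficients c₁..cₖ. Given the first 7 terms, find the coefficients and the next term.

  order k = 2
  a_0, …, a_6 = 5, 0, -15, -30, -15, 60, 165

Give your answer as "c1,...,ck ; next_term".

2,-3 ; 150

  a_2 = 2·0 + -3·5 = -15
  a_3 = 2·-15 + -3·0 = -30
  a_4 = 2·-30 + -3·-15 = -15
  a_5 = 2·-15 + -3·-30 = 60
  a_6 = 2·60 + -3·-15 = 165
  a_7 = 2·165 + -3·60 = 150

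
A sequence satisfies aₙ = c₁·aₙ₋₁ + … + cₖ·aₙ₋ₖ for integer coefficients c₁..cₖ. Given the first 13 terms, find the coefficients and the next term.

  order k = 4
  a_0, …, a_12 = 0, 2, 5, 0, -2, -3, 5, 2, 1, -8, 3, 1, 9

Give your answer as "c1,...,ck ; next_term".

0,0,-1,1 ; -11

  a_4 = 0·0 + 0·5 + -1·2 + 1·0 = -2
  a_5 = 0·-2 + 0·0 + -1·5 + 1·2 = -3
  a_6 = 0·-3 + 0·-2 + -1·0 + 1·5 = 5
  a_7 = 0·5 + 0·-3 + -1·-2 + 1·0 = 2
  a_8 = 0·2 + 0·5 + -1·-3 + 1·-2 = 1
  a_9 = 0·1 + 0·2 + -1·5 + 1·-3 = -8
  a_10 = 0·-8 + 0·1 + -1·2 + 1·5 = 3
  a_11 = 0·3 + 0·-8 + -1·1 + 1·2 = 1
  a_12 = 0·1 + 0·3 + -1·-8 + 1·1 = 9
  a_13 = 0·9 + 0·1 + -1·3 + 1·-8 = -11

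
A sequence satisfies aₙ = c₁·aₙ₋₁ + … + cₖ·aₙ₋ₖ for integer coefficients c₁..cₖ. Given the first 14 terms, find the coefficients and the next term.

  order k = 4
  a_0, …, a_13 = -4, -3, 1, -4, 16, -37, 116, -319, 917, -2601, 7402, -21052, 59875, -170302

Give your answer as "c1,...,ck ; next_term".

  a_4 = -2·-4 + 3·1 + 1·-3 + -2·-4 = 16
  a_5 = -2·16 + 3·-4 + 1·1 + -2·-3 = -37
  a_6 = -2·-37 + 3·16 + 1·-4 + -2·1 = 116
  a_7 = -2·116 + 3·-37 + 1·16 + -2·-4 = -319
  a_8 = -2·-319 + 3·116 + 1·-37 + -2·16 = 917
  a_9 = -2·917 + 3·-319 + 1·116 + -2·-37 = -2601
  a_10 = -2·-2601 + 3·917 + 1·-319 + -2·116 = 7402
  a_11 = -2·7402 + 3·-2601 + 1·917 + -2·-319 = -21052
  a_12 = -2·-21052 + 3·7402 + 1·-2601 + -2·917 = 59875
  a_13 = -2·59875 + 3·-21052 + 1·7402 + -2·-2601 = -170302
  a_14 = -2·-170302 + 3·59875 + 1·-21052 + -2·7402 = 484373

-2,3,1,-2 ; 484373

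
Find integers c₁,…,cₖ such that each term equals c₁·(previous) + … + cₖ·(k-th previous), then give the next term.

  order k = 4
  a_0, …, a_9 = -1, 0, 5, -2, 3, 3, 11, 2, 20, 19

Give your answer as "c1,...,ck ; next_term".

0,1,1,2 ; 44

  a_4 = 0·-2 + 1·5 + 1·0 + 2·-1 = 3
  a_5 = 0·3 + 1·-2 + 1·5 + 2·0 = 3
  a_6 = 0·3 + 1·3 + 1·-2 + 2·5 = 11
  a_7 = 0·11 + 1·3 + 1·3 + 2·-2 = 2
  a_8 = 0·2 + 1·11 + 1·3 + 2·3 = 20
  a_9 = 0·20 + 1·2 + 1·11 + 2·3 = 19
  a_10 = 0·19 + 1·20 + 1·2 + 2·11 = 44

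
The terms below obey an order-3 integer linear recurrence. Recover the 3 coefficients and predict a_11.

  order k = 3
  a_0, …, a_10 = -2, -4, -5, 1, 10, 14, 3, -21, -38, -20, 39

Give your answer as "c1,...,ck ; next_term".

  a_3 = 1·-5 + -1·-4 + -1·-2 = 1
  a_4 = 1·1 + -1·-5 + -1·-4 = 10
  a_5 = 1·10 + -1·1 + -1·-5 = 14
  a_6 = 1·14 + -1·10 + -1·1 = 3
  a_7 = 1·3 + -1·14 + -1·10 = -21
  a_8 = 1·-21 + -1·3 + -1·14 = -38
  a_9 = 1·-38 + -1·-21 + -1·3 = -20
  a_10 = 1·-20 + -1·-38 + -1·-21 = 39
  a_11 = 1·39 + -1·-20 + -1·-38 = 97

1,-1,-1 ; 97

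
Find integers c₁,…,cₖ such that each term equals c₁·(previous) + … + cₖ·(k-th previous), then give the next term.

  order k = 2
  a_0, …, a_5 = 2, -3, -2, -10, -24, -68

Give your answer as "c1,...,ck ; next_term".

2,2 ; -184

  a_2 = 2·-3 + 2·2 = -2
  a_3 = 2·-2 + 2·-3 = -10
  a_4 = 2·-10 + 2·-2 = -24
  a_5 = 2·-24 + 2·-10 = -68
  a_6 = 2·-68 + 2·-24 = -184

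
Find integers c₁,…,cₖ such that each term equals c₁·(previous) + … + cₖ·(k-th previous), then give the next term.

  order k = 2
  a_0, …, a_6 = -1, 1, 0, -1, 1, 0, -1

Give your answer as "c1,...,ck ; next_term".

  a_2 = -1·1 + -1·-1 = 0
  a_3 = -1·0 + -1·1 = -1
  a_4 = -1·-1 + -1·0 = 1
  a_5 = -1·1 + -1·-1 = 0
  a_6 = -1·0 + -1·1 = -1
  a_7 = -1·-1 + -1·0 = 1

-1,-1 ; 1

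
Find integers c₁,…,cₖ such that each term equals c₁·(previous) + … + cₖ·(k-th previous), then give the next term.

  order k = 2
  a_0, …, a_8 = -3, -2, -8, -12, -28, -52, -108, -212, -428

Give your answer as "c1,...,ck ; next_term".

  a_2 = 1·-2 + 2·-3 = -8
  a_3 = 1·-8 + 2·-2 = -12
  a_4 = 1·-12 + 2·-8 = -28
  a_5 = 1·-28 + 2·-12 = -52
  a_6 = 1·-52 + 2·-28 = -108
  a_7 = 1·-108 + 2·-52 = -212
  a_8 = 1·-212 + 2·-108 = -428
  a_9 = 1·-428 + 2·-212 = -852

1,2 ; -852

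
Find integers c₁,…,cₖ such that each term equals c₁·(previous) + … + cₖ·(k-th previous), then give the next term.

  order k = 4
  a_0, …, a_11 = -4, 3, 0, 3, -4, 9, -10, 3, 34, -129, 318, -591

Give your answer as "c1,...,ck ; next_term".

-3,-2,3,1 ; 784

  a_4 = -3·3 + -2·0 + 3·3 + 1·-4 = -4
  a_5 = -3·-4 + -2·3 + 3·0 + 1·3 = 9
  a_6 = -3·9 + -2·-4 + 3·3 + 1·0 = -10
  a_7 = -3·-10 + -2·9 + 3·-4 + 1·3 = 3
  a_8 = -3·3 + -2·-10 + 3·9 + 1·-4 = 34
  a_9 = -3·34 + -2·3 + 3·-10 + 1·9 = -129
  a_10 = -3·-129 + -2·34 + 3·3 + 1·-10 = 318
  a_11 = -3·318 + -2·-129 + 3·34 + 1·3 = -591
  a_12 = -3·-591 + -2·318 + 3·-129 + 1·34 = 784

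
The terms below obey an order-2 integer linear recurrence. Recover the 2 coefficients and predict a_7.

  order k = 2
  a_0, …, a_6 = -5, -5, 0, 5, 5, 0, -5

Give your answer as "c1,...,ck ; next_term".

1,-1 ; -5

  a_2 = 1·-5 + -1·-5 = 0
  a_3 = 1·0 + -1·-5 = 5
  a_4 = 1·5 + -1·0 = 5
  a_5 = 1·5 + -1·5 = 0
  a_6 = 1·0 + -1·5 = -5
  a_7 = 1·-5 + -1·0 = -5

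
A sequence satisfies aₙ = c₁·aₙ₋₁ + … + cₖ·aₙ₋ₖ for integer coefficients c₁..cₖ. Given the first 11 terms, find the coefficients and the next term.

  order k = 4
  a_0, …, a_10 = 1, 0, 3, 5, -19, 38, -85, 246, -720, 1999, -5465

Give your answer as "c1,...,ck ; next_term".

  a_4 = -3·5 + -2·3 + -3·0 + 2·1 = -19
  a_5 = -3·-19 + -2·5 + -3·3 + 2·0 = 38
  a_6 = -3·38 + -2·-19 + -3·5 + 2·3 = -85
  a_7 = -3·-85 + -2·38 + -3·-19 + 2·5 = 246
  a_8 = -3·246 + -2·-85 + -3·38 + 2·-19 = -720
  a_9 = -3·-720 + -2·246 + -3·-85 + 2·38 = 1999
  a_10 = -3·1999 + -2·-720 + -3·246 + 2·-85 = -5465
  a_11 = -3·-5465 + -2·1999 + -3·-720 + 2·246 = 15049

-3,-2,-3,2 ; 15049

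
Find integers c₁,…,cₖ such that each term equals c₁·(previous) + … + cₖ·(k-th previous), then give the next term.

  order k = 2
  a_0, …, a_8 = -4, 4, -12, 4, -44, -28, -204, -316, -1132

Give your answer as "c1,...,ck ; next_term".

1,4 ; -2396

  a_2 = 1·4 + 4·-4 = -12
  a_3 = 1·-12 + 4·4 = 4
  a_4 = 1·4 + 4·-12 = -44
  a_5 = 1·-44 + 4·4 = -28
  a_6 = 1·-28 + 4·-44 = -204
  a_7 = 1·-204 + 4·-28 = -316
  a_8 = 1·-316 + 4·-204 = -1132
  a_9 = 1·-1132 + 4·-316 = -2396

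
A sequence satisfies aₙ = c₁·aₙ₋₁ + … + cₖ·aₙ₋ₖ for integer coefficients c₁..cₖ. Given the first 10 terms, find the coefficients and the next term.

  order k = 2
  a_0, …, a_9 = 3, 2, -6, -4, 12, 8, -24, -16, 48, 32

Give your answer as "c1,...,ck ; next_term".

  a_2 = 0·2 + -2·3 = -6
  a_3 = 0·-6 + -2·2 = -4
  a_4 = 0·-4 + -2·-6 = 12
  a_5 = 0·12 + -2·-4 = 8
  a_6 = 0·8 + -2·12 = -24
  a_7 = 0·-24 + -2·8 = -16
  a_8 = 0·-16 + -2·-24 = 48
  a_9 = 0·48 + -2·-16 = 32
  a_10 = 0·32 + -2·48 = -96

0,-2 ; -96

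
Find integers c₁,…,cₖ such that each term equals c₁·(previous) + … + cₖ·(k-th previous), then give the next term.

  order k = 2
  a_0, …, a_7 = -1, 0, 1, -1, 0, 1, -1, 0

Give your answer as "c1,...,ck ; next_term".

  a_2 = -1·0 + -1·-1 = 1
  a_3 = -1·1 + -1·0 = -1
  a_4 = -1·-1 + -1·1 = 0
  a_5 = -1·0 + -1·-1 = 1
  a_6 = -1·1 + -1·0 = -1
  a_7 = -1·-1 + -1·1 = 0
  a_8 = -1·0 + -1·-1 = 1

-1,-1 ; 1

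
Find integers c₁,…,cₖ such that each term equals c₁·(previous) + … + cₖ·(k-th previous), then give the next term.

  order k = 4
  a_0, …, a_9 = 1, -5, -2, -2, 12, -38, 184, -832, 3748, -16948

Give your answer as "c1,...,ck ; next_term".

-4,2,-2,-2 ; 76584

  a_4 = -4·-2 + 2·-2 + -2·-5 + -2·1 = 12
  a_5 = -4·12 + 2·-2 + -2·-2 + -2·-5 = -38
  a_6 = -4·-38 + 2·12 + -2·-2 + -2·-2 = 184
  a_7 = -4·184 + 2·-38 + -2·12 + -2·-2 = -832
  a_8 = -4·-832 + 2·184 + -2·-38 + -2·12 = 3748
  a_9 = -4·3748 + 2·-832 + -2·184 + -2·-38 = -16948
  a_10 = -4·-16948 + 2·3748 + -2·-832 + -2·184 = 76584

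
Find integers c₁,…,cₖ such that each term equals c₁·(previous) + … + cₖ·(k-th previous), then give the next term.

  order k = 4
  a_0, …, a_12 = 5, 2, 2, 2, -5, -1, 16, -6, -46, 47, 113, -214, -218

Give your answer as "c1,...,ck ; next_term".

  a_4 = -1·2 + -3·2 + -1·2 + 1·5 = -5
  a_5 = -1·-5 + -3·2 + -1·2 + 1·2 = -1
  a_6 = -1·-1 + -3·-5 + -1·2 + 1·2 = 16
  a_7 = -1·16 + -3·-1 + -1·-5 + 1·2 = -6
  a_8 = -1·-6 + -3·16 + -1·-1 + 1·-5 = -46
  a_9 = -1·-46 + -3·-6 + -1·16 + 1·-1 = 47
  a_10 = -1·47 + -3·-46 + -1·-6 + 1·16 = 113
  a_11 = -1·113 + -3·47 + -1·-46 + 1·-6 = -214
  a_12 = -1·-214 + -3·113 + -1·47 + 1·-46 = -218
  a_13 = -1·-218 + -3·-214 + -1·113 + 1·47 = 794

-1,-3,-1,1 ; 794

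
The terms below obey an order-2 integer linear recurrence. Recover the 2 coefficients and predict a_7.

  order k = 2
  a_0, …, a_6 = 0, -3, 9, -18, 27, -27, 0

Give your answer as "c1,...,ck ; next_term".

-3,-3 ; 81

  a_2 = -3·-3 + -3·0 = 9
  a_3 = -3·9 + -3·-3 = -18
  a_4 = -3·-18 + -3·9 = 27
  a_5 = -3·27 + -3·-18 = -27
  a_6 = -3·-27 + -3·27 = 0
  a_7 = -3·0 + -3·-27 = 81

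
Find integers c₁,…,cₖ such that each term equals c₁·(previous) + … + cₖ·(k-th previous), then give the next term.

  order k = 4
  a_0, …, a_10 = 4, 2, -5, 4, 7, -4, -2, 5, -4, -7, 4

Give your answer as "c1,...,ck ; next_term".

  a_4 = 1·4 + -1·-5 + 1·2 + -1·4 = 7
  a_5 = 1·7 + -1·4 + 1·-5 + -1·2 = -4
  a_6 = 1·-4 + -1·7 + 1·4 + -1·-5 = -2
  a_7 = 1·-2 + -1·-4 + 1·7 + -1·4 = 5
  a_8 = 1·5 + -1·-2 + 1·-4 + -1·7 = -4
  a_9 = 1·-4 + -1·5 + 1·-2 + -1·-4 = -7
  a_10 = 1·-7 + -1·-4 + 1·5 + -1·-2 = 4
  a_11 = 1·4 + -1·-7 + 1·-4 + -1·5 = 2

1,-1,1,-1 ; 2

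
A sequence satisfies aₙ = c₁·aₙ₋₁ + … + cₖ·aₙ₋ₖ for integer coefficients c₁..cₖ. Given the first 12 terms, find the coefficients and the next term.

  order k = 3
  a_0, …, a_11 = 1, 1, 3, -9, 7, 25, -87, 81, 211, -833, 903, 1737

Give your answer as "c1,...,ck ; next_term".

-2,-4,1 ; -7919

  a_3 = -2·3 + -4·1 + 1·1 = -9
  a_4 = -2·-9 + -4·3 + 1·1 = 7
  a_5 = -2·7 + -4·-9 + 1·3 = 25
  a_6 = -2·25 + -4·7 + 1·-9 = -87
  a_7 = -2·-87 + -4·25 + 1·7 = 81
  a_8 = -2·81 + -4·-87 + 1·25 = 211
  a_9 = -2·211 + -4·81 + 1·-87 = -833
  a_10 = -2·-833 + -4·211 + 1·81 = 903
  a_11 = -2·903 + -4·-833 + 1·211 = 1737
  a_12 = -2·1737 + -4·903 + 1·-833 = -7919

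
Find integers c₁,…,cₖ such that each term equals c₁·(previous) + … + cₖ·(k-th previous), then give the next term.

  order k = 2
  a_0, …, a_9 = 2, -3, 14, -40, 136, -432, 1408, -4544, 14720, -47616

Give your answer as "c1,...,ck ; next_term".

-2,4 ; 154112

  a_2 = -2·-3 + 4·2 = 14
  a_3 = -2·14 + 4·-3 = -40
  a_4 = -2·-40 + 4·14 = 136
  a_5 = -2·136 + 4·-40 = -432
  a_6 = -2·-432 + 4·136 = 1408
  a_7 = -2·1408 + 4·-432 = -4544
  a_8 = -2·-4544 + 4·1408 = 14720
  a_9 = -2·14720 + 4·-4544 = -47616
  a_10 = -2·-47616 + 4·14720 = 154112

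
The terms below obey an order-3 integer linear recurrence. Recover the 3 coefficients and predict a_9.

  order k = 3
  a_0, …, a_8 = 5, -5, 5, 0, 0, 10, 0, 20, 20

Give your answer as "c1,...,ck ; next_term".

0,2,2 ; 40

  a_3 = 0·5 + 2·-5 + 2·5 = 0
  a_4 = 0·0 + 2·5 + 2·-5 = 0
  a_5 = 0·0 + 2·0 + 2·5 = 10
  a_6 = 0·10 + 2·0 + 2·0 = 0
  a_7 = 0·0 + 2·10 + 2·0 = 20
  a_8 = 0·20 + 2·0 + 2·10 = 20
  a_9 = 0·20 + 2·20 + 2·0 = 40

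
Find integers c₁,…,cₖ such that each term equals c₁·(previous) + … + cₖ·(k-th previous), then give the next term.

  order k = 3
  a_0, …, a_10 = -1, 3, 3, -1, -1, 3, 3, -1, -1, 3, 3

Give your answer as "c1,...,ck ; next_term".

1,-1,1 ; -1

  a_3 = 1·3 + -1·3 + 1·-1 = -1
  a_4 = 1·-1 + -1·3 + 1·3 = -1
  a_5 = 1·-1 + -1·-1 + 1·3 = 3
  a_6 = 1·3 + -1·-1 + 1·-1 = 3
  a_7 = 1·3 + -1·3 + 1·-1 = -1
  a_8 = 1·-1 + -1·3 + 1·3 = -1
  a_9 = 1·-1 + -1·-1 + 1·3 = 3
  a_10 = 1·3 + -1·-1 + 1·-1 = 3
  a_11 = 1·3 + -1·3 + 1·-1 = -1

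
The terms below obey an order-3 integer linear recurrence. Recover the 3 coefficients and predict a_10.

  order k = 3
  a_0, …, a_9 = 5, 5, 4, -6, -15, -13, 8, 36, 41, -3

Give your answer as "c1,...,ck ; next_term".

1,-1,-1 ; -80

  a_3 = 1·4 + -1·5 + -1·5 = -6
  a_4 = 1·-6 + -1·4 + -1·5 = -15
  a_5 = 1·-15 + -1·-6 + -1·4 = -13
  a_6 = 1·-13 + -1·-15 + -1·-6 = 8
  a_7 = 1·8 + -1·-13 + -1·-15 = 36
  a_8 = 1·36 + -1·8 + -1·-13 = 41
  a_9 = 1·41 + -1·36 + -1·8 = -3
  a_10 = 1·-3 + -1·41 + -1·36 = -80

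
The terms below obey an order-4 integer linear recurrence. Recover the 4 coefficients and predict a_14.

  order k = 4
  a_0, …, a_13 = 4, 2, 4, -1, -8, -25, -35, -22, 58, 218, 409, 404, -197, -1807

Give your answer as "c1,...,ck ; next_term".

2,-1,-3,1 ; -4220

  a_4 = 2·-1 + -1·4 + -3·2 + 1·4 = -8
  a_5 = 2·-8 + -1·-1 + -3·4 + 1·2 = -25
  a_6 = 2·-25 + -1·-8 + -3·-1 + 1·4 = -35
  a_7 = 2·-35 + -1·-25 + -3·-8 + 1·-1 = -22
  a_8 = 2·-22 + -1·-35 + -3·-25 + 1·-8 = 58
  a_9 = 2·58 + -1·-22 + -3·-35 + 1·-25 = 218
  a_10 = 2·218 + -1·58 + -3·-22 + 1·-35 = 409
  a_11 = 2·409 + -1·218 + -3·58 + 1·-22 = 404
  a_12 = 2·404 + -1·409 + -3·218 + 1·58 = -197
  a_13 = 2·-197 + -1·404 + -3·409 + 1·218 = -1807
  a_14 = 2·-1807 + -1·-197 + -3·404 + 1·409 = -4220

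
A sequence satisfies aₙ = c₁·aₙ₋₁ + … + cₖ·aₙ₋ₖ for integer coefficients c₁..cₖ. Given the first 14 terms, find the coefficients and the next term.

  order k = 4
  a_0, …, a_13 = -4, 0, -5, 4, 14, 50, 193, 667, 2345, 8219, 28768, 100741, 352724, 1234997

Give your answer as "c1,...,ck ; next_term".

3,2,0,-3 ; 4324135

  a_4 = 3·4 + 2·-5 + 0·0 + -3·-4 = 14
  a_5 = 3·14 + 2·4 + 0·-5 + -3·0 = 50
  a_6 = 3·50 + 2·14 + 0·4 + -3·-5 = 193
  a_7 = 3·193 + 2·50 + 0·14 + -3·4 = 667
  a_8 = 3·667 + 2·193 + 0·50 + -3·14 = 2345
  a_9 = 3·2345 + 2·667 + 0·193 + -3·50 = 8219
  a_10 = 3·8219 + 2·2345 + 0·667 + -3·193 = 28768
  a_11 = 3·28768 + 2·8219 + 0·2345 + -3·667 = 100741
  a_12 = 3·100741 + 2·28768 + 0·8219 + -3·2345 = 352724
  a_13 = 3·352724 + 2·100741 + 0·28768 + -3·8219 = 1234997
  a_14 = 3·1234997 + 2·352724 + 0·100741 + -3·28768 = 4324135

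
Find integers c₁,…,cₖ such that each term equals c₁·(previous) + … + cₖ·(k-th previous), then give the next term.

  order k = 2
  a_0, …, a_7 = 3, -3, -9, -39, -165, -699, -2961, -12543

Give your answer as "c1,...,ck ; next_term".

4,1 ; -53133

  a_2 = 4·-3 + 1·3 = -9
  a_3 = 4·-9 + 1·-3 = -39
  a_4 = 4·-39 + 1·-9 = -165
  a_5 = 4·-165 + 1·-39 = -699
  a_6 = 4·-699 + 1·-165 = -2961
  a_7 = 4·-2961 + 1·-699 = -12543
  a_8 = 4·-12543 + 1·-2961 = -53133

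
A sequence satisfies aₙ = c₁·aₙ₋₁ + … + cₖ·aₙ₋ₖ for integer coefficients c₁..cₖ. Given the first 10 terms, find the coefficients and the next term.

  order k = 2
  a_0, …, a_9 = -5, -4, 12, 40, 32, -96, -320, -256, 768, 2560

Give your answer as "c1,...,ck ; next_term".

  a_2 = 2·-4 + -4·-5 = 12
  a_3 = 2·12 + -4·-4 = 40
  a_4 = 2·40 + -4·12 = 32
  a_5 = 2·32 + -4·40 = -96
  a_6 = 2·-96 + -4·32 = -320
  a_7 = 2·-320 + -4·-96 = -256
  a_8 = 2·-256 + -4·-320 = 768
  a_9 = 2·768 + -4·-256 = 2560
  a_10 = 2·2560 + -4·768 = 2048

2,-4 ; 2048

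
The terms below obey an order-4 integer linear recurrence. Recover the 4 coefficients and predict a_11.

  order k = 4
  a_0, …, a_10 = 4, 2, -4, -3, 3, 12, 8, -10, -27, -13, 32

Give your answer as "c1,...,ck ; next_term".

  a_4 = 1·-3 + -1·-4 + -1·2 + 1·4 = 3
  a_5 = 1·3 + -1·-3 + -1·-4 + 1·2 = 12
  a_6 = 1·12 + -1·3 + -1·-3 + 1·-4 = 8
  a_7 = 1·8 + -1·12 + -1·3 + 1·-3 = -10
  a_8 = 1·-10 + -1·8 + -1·12 + 1·3 = -27
  a_9 = 1·-27 + -1·-10 + -1·8 + 1·12 = -13
  a_10 = 1·-13 + -1·-27 + -1·-10 + 1·8 = 32
  a_11 = 1·32 + -1·-13 + -1·-27 + 1·-10 = 62

1,-1,-1,1 ; 62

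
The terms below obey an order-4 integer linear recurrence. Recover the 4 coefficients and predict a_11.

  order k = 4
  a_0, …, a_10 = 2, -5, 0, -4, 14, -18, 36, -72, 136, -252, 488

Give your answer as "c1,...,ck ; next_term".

  a_4 = 0·-4 + 2·0 + -2·-5 + 2·2 = 14
  a_5 = 0·14 + 2·-4 + -2·0 + 2·-5 = -18
  a_6 = 0·-18 + 2·14 + -2·-4 + 2·0 = 36
  a_7 = 0·36 + 2·-18 + -2·14 + 2·-4 = -72
  a_8 = 0·-72 + 2·36 + -2·-18 + 2·14 = 136
  a_9 = 0·136 + 2·-72 + -2·36 + 2·-18 = -252
  a_10 = 0·-252 + 2·136 + -2·-72 + 2·36 = 488
  a_11 = 0·488 + 2·-252 + -2·136 + 2·-72 = -920

0,2,-2,2 ; -920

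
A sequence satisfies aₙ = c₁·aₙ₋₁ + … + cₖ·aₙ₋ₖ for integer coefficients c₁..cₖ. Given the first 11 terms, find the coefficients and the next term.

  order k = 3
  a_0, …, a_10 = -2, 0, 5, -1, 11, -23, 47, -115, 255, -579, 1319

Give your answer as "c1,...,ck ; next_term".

  a_3 = -1·5 + 2·0 + -2·-2 = -1
  a_4 = -1·-1 + 2·5 + -2·0 = 11
  a_5 = -1·11 + 2·-1 + -2·5 = -23
  a_6 = -1·-23 + 2·11 + -2·-1 = 47
  a_7 = -1·47 + 2·-23 + -2·11 = -115
  a_8 = -1·-115 + 2·47 + -2·-23 = 255
  a_9 = -1·255 + 2·-115 + -2·47 = -579
  a_10 = -1·-579 + 2·255 + -2·-115 = 1319
  a_11 = -1·1319 + 2·-579 + -2·255 = -2987

-1,2,-2 ; -2987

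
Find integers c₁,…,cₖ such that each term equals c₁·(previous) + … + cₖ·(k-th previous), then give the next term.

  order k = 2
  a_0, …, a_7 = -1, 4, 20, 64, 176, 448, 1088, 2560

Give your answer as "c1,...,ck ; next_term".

  a_2 = 4·4 + -4·-1 = 20
  a_3 = 4·20 + -4·4 = 64
  a_4 = 4·64 + -4·20 = 176
  a_5 = 4·176 + -4·64 = 448
  a_6 = 4·448 + -4·176 = 1088
  a_7 = 4·1088 + -4·448 = 2560
  a_8 = 4·2560 + -4·1088 = 5888

4,-4 ; 5888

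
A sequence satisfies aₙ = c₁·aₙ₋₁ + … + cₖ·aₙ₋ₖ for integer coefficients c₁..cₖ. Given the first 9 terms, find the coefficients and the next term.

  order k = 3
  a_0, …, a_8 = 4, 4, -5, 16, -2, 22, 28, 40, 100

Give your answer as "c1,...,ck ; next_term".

  a_3 = 0·-5 + 2·4 + 2·4 = 16
  a_4 = 0·16 + 2·-5 + 2·4 = -2
  a_5 = 0·-2 + 2·16 + 2·-5 = 22
  a_6 = 0·22 + 2·-2 + 2·16 = 28
  a_7 = 0·28 + 2·22 + 2·-2 = 40
  a_8 = 0·40 + 2·28 + 2·22 = 100
  a_9 = 0·100 + 2·40 + 2·28 = 136

0,2,2 ; 136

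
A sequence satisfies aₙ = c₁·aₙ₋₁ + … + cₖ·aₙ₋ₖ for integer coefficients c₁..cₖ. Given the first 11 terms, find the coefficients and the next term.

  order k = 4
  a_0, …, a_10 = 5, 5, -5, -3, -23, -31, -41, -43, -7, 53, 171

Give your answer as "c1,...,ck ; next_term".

  a_4 = 1·-3 + 1·-5 + -1·5 + -2·5 = -23
  a_5 = 1·-23 + 1·-3 + -1·-5 + -2·5 = -31
  a_6 = 1·-31 + 1·-23 + -1·-3 + -2·-5 = -41
  a_7 = 1·-41 + 1·-31 + -1·-23 + -2·-3 = -43
  a_8 = 1·-43 + 1·-41 + -1·-31 + -2·-23 = -7
  a_9 = 1·-7 + 1·-43 + -1·-41 + -2·-31 = 53
  a_10 = 1·53 + 1·-7 + -1·-43 + -2·-41 = 171
  a_11 = 1·171 + 1·53 + -1·-7 + -2·-43 = 317

1,1,-1,-2 ; 317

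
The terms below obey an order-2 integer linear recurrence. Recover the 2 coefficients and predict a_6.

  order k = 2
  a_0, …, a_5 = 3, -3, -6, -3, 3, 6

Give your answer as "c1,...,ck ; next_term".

1,-1 ; 3

  a_2 = 1·-3 + -1·3 = -6
  a_3 = 1·-6 + -1·-3 = -3
  a_4 = 1·-3 + -1·-6 = 3
  a_5 = 1·3 + -1·-3 = 6
  a_6 = 1·6 + -1·3 = 3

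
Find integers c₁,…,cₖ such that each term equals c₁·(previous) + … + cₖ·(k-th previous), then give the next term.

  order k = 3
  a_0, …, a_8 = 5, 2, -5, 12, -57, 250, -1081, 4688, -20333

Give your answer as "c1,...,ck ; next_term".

-4,1,-2 ; 88182

  a_3 = -4·-5 + 1·2 + -2·5 = 12
  a_4 = -4·12 + 1·-5 + -2·2 = -57
  a_5 = -4·-57 + 1·12 + -2·-5 = 250
  a_6 = -4·250 + 1·-57 + -2·12 = -1081
  a_7 = -4·-1081 + 1·250 + -2·-57 = 4688
  a_8 = -4·4688 + 1·-1081 + -2·250 = -20333
  a_9 = -4·-20333 + 1·4688 + -2·-1081 = 88182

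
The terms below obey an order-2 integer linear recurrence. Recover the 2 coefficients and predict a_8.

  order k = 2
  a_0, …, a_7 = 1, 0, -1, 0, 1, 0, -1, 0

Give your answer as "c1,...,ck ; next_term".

0,-1 ; 1

  a_2 = 0·0 + -1·1 = -1
  a_3 = 0·-1 + -1·0 = 0
  a_4 = 0·0 + -1·-1 = 1
  a_5 = 0·1 + -1·0 = 0
  a_6 = 0·0 + -1·1 = -1
  a_7 = 0·-1 + -1·0 = 0
  a_8 = 0·0 + -1·-1 = 1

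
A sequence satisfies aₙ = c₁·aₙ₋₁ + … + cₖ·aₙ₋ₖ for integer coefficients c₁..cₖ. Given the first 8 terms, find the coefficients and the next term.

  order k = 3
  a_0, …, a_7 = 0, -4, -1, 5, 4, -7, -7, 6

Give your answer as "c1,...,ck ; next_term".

  a_3 = -1·-1 + -1·-4 + -2·0 = 5
  a_4 = -1·5 + -1·-1 + -2·-4 = 4
  a_5 = -1·4 + -1·5 + -2·-1 = -7
  a_6 = -1·-7 + -1·4 + -2·5 = -7
  a_7 = -1·-7 + -1·-7 + -2·4 = 6
  a_8 = -1·6 + -1·-7 + -2·-7 = 15

-1,-1,-2 ; 15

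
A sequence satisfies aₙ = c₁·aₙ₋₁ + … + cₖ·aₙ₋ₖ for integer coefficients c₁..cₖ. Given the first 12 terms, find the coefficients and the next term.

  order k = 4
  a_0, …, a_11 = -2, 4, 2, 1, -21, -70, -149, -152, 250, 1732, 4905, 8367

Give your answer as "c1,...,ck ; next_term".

3,-3,-4,1 ; 3708

  a_4 = 3·1 + -3·2 + -4·4 + 1·-2 = -21
  a_5 = 3·-21 + -3·1 + -4·2 + 1·4 = -70
  a_6 = 3·-70 + -3·-21 + -4·1 + 1·2 = -149
  a_7 = 3·-149 + -3·-70 + -4·-21 + 1·1 = -152
  a_8 = 3·-152 + -3·-149 + -4·-70 + 1·-21 = 250
  a_9 = 3·250 + -3·-152 + -4·-149 + 1·-70 = 1732
  a_10 = 3·1732 + -3·250 + -4·-152 + 1·-149 = 4905
  a_11 = 3·4905 + -3·1732 + -4·250 + 1·-152 = 8367
  a_12 = 3·8367 + -3·4905 + -4·1732 + 1·250 = 3708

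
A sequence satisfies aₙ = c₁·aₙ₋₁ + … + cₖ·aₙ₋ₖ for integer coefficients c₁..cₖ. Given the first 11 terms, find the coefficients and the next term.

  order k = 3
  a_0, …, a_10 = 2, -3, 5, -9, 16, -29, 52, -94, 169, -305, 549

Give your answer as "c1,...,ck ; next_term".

  a_3 = -1·5 + 2·-3 + 1·2 = -9
  a_4 = -1·-9 + 2·5 + 1·-3 = 16
  a_5 = -1·16 + 2·-9 + 1·5 = -29
  a_6 = -1·-29 + 2·16 + 1·-9 = 52
  a_7 = -1·52 + 2·-29 + 1·16 = -94
  a_8 = -1·-94 + 2·52 + 1·-29 = 169
  a_9 = -1·169 + 2·-94 + 1·52 = -305
  a_10 = -1·-305 + 2·169 + 1·-94 = 549
  a_11 = -1·549 + 2·-305 + 1·169 = -990

-1,2,1 ; -990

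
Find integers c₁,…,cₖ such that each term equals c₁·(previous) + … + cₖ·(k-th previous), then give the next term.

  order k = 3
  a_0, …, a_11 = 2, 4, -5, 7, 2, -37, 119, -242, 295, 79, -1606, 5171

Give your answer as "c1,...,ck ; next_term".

  a_3 = -3·-5 + -3·4 + 2·2 = 7
  a_4 = -3·7 + -3·-5 + 2·4 = 2
  a_5 = -3·2 + -3·7 + 2·-5 = -37
  a_6 = -3·-37 + -3·2 + 2·7 = 119
  a_7 = -3·119 + -3·-37 + 2·2 = -242
  a_8 = -3·-242 + -3·119 + 2·-37 = 295
  a_9 = -3·295 + -3·-242 + 2·119 = 79
  a_10 = -3·79 + -3·295 + 2·-242 = -1606
  a_11 = -3·-1606 + -3·79 + 2·295 = 5171
  a_12 = -3·5171 + -3·-1606 + 2·79 = -10537

-3,-3,2 ; -10537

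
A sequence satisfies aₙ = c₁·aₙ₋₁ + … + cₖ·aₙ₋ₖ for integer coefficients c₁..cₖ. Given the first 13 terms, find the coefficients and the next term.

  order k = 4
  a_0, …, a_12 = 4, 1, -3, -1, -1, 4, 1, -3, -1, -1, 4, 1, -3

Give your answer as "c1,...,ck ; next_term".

-1,-1,-1,-1 ; -1

  a_4 = -1·-1 + -1·-3 + -1·1 + -1·4 = -1
  a_5 = -1·-1 + -1·-1 + -1·-3 + -1·1 = 4
  a_6 = -1·4 + -1·-1 + -1·-1 + -1·-3 = 1
  a_7 = -1·1 + -1·4 + -1·-1 + -1·-1 = -3
  a_8 = -1·-3 + -1·1 + -1·4 + -1·-1 = -1
  a_9 = -1·-1 + -1·-3 + -1·1 + -1·4 = -1
  a_10 = -1·-1 + -1·-1 + -1·-3 + -1·1 = 4
  a_11 = -1·4 + -1·-1 + -1·-1 + -1·-3 = 1
  a_12 = -1·1 + -1·4 + -1·-1 + -1·-1 = -3
  a_13 = -1·-3 + -1·1 + -1·4 + -1·-1 = -1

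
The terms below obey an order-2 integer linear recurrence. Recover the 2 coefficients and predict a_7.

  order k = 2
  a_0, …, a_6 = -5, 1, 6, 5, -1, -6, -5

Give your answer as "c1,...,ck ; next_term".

  a_2 = 1·1 + -1·-5 = 6
  a_3 = 1·6 + -1·1 = 5
  a_4 = 1·5 + -1·6 = -1
  a_5 = 1·-1 + -1·5 = -6
  a_6 = 1·-6 + -1·-1 = -5
  a_7 = 1·-5 + -1·-6 = 1

1,-1 ; 1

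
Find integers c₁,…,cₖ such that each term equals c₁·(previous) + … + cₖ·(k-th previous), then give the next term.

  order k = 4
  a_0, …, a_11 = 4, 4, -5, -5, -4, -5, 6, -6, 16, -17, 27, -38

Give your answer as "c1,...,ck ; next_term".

-1,1,0,-1 ; 49

  a_4 = -1·-5 + 1·-5 + 0·4 + -1·4 = -4
  a_5 = -1·-4 + 1·-5 + 0·-5 + -1·4 = -5
  a_6 = -1·-5 + 1·-4 + 0·-5 + -1·-5 = 6
  a_7 = -1·6 + 1·-5 + 0·-4 + -1·-5 = -6
  a_8 = -1·-6 + 1·6 + 0·-5 + -1·-4 = 16
  a_9 = -1·16 + 1·-6 + 0·6 + -1·-5 = -17
  a_10 = -1·-17 + 1·16 + 0·-6 + -1·6 = 27
  a_11 = -1·27 + 1·-17 + 0·16 + -1·-6 = -38
  a_12 = -1·-38 + 1·27 + 0·-17 + -1·16 = 49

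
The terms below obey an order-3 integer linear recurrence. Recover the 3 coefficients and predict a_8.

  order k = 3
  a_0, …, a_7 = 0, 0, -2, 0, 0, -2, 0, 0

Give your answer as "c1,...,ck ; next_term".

  a_3 = 0·-2 + 0·0 + 1·0 = 0
  a_4 = 0·0 + 0·-2 + 1·0 = 0
  a_5 = 0·0 + 0·0 + 1·-2 = -2
  a_6 = 0·-2 + 0·0 + 1·0 = 0
  a_7 = 0·0 + 0·-2 + 1·0 = 0
  a_8 = 0·0 + 0·0 + 1·-2 = -2

0,0,1 ; -2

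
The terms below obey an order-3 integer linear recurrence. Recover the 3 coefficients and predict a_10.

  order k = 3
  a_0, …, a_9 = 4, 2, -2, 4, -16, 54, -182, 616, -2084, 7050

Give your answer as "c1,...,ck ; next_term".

-3,1,-1 ; -23850

  a_3 = -3·-2 + 1·2 + -1·4 = 4
  a_4 = -3·4 + 1·-2 + -1·2 = -16
  a_5 = -3·-16 + 1·4 + -1·-2 = 54
  a_6 = -3·54 + 1·-16 + -1·4 = -182
  a_7 = -3·-182 + 1·54 + -1·-16 = 616
  a_8 = -3·616 + 1·-182 + -1·54 = -2084
  a_9 = -3·-2084 + 1·616 + -1·-182 = 7050
  a_10 = -3·7050 + 1·-2084 + -1·616 = -23850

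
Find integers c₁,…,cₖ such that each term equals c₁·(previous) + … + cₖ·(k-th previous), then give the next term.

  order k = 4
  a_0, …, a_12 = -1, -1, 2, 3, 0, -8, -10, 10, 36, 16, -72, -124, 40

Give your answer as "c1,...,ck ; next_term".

  a_4 = 0·3 + -2·2 + -2·-1 + -2·-1 = 0
  a_5 = 0·0 + -2·3 + -2·2 + -2·-1 = -8
  a_6 = 0·-8 + -2·0 + -2·3 + -2·2 = -10
  a_7 = 0·-10 + -2·-8 + -2·0 + -2·3 = 10
  a_8 = 0·10 + -2·-10 + -2·-8 + -2·0 = 36
  a_9 = 0·36 + -2·10 + -2·-10 + -2·-8 = 16
  a_10 = 0·16 + -2·36 + -2·10 + -2·-10 = -72
  a_11 = 0·-72 + -2·16 + -2·36 + -2·10 = -124
  a_12 = 0·-124 + -2·-72 + -2·16 + -2·36 = 40
  a_13 = 0·40 + -2·-124 + -2·-72 + -2·16 = 360

0,-2,-2,-2 ; 360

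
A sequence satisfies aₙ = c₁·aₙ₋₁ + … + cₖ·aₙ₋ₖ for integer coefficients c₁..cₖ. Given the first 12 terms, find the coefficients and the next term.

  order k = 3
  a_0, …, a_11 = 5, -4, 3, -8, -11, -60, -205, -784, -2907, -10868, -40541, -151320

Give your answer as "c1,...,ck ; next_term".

  a_3 = 3·3 + 3·-4 + -1·5 = -8
  a_4 = 3·-8 + 3·3 + -1·-4 = -11
  a_5 = 3·-11 + 3·-8 + -1·3 = -60
  a_6 = 3·-60 + 3·-11 + -1·-8 = -205
  a_7 = 3·-205 + 3·-60 + -1·-11 = -784
  a_8 = 3·-784 + 3·-205 + -1·-60 = -2907
  a_9 = 3·-2907 + 3·-784 + -1·-205 = -10868
  a_10 = 3·-10868 + 3·-2907 + -1·-784 = -40541
  a_11 = 3·-40541 + 3·-10868 + -1·-2907 = -151320
  a_12 = 3·-151320 + 3·-40541 + -1·-10868 = -564715

3,3,-1 ; -564715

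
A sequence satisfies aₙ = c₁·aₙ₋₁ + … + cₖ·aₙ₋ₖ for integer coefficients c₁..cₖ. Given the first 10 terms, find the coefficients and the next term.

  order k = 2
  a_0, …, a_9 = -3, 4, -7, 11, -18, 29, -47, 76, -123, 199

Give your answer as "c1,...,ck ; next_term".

  a_2 = -1·4 + 1·-3 = -7
  a_3 = -1·-7 + 1·4 = 11
  a_4 = -1·11 + 1·-7 = -18
  a_5 = -1·-18 + 1·11 = 29
  a_6 = -1·29 + 1·-18 = -47
  a_7 = -1·-47 + 1·29 = 76
  a_8 = -1·76 + 1·-47 = -123
  a_9 = -1·-123 + 1·76 = 199
  a_10 = -1·199 + 1·-123 = -322

-1,1 ; -322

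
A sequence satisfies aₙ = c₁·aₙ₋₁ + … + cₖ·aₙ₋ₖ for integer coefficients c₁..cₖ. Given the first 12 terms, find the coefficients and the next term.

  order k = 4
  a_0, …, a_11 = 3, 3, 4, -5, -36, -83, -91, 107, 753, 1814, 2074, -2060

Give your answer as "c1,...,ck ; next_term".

2,-2,-3,-3 ; -15969

  a_4 = 2·-5 + -2·4 + -3·3 + -3·3 = -36
  a_5 = 2·-36 + -2·-5 + -3·4 + -3·3 = -83
  a_6 = 2·-83 + -2·-36 + -3·-5 + -3·4 = -91
  a_7 = 2·-91 + -2·-83 + -3·-36 + -3·-5 = 107
  a_8 = 2·107 + -2·-91 + -3·-83 + -3·-36 = 753
  a_9 = 2·753 + -2·107 + -3·-91 + -3·-83 = 1814
  a_10 = 2·1814 + -2·753 + -3·107 + -3·-91 = 2074
  a_11 = 2·2074 + -2·1814 + -3·753 + -3·107 = -2060
  a_12 = 2·-2060 + -2·2074 + -3·1814 + -3·753 = -15969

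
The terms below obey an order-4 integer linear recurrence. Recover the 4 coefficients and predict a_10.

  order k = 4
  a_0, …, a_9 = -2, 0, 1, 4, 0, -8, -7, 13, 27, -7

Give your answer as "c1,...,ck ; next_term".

  a_4 = 1·4 + -2·1 + 0·0 + 1·-2 = 0
  a_5 = 1·0 + -2·4 + 0·1 + 1·0 = -8
  a_6 = 1·-8 + -2·0 + 0·4 + 1·1 = -7
  a_7 = 1·-7 + -2·-8 + 0·0 + 1·4 = 13
  a_8 = 1·13 + -2·-7 + 0·-8 + 1·0 = 27
  a_9 = 1·27 + -2·13 + 0·-7 + 1·-8 = -7
  a_10 = 1·-7 + -2·27 + 0·13 + 1·-7 = -68

1,-2,0,1 ; -68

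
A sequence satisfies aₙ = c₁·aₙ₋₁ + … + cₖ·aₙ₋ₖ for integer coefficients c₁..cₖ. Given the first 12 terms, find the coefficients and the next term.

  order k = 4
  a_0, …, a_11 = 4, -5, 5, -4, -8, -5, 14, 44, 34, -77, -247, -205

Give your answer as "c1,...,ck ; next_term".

1,-2,-2,-1 ; 409

  a_4 = 1·-4 + -2·5 + -2·-5 + -1·4 = -8
  a_5 = 1·-8 + -2·-4 + -2·5 + -1·-5 = -5
  a_6 = 1·-5 + -2·-8 + -2·-4 + -1·5 = 14
  a_7 = 1·14 + -2·-5 + -2·-8 + -1·-4 = 44
  a_8 = 1·44 + -2·14 + -2·-5 + -1·-8 = 34
  a_9 = 1·34 + -2·44 + -2·14 + -1·-5 = -77
  a_10 = 1·-77 + -2·34 + -2·44 + -1·14 = -247
  a_11 = 1·-247 + -2·-77 + -2·34 + -1·44 = -205
  a_12 = 1·-205 + -2·-247 + -2·-77 + -1·34 = 409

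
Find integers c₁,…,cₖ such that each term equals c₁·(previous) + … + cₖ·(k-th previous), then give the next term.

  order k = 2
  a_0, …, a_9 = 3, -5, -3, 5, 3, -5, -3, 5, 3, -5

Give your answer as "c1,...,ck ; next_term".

  a_2 = 0·-5 + -1·3 = -3
  a_3 = 0·-3 + -1·-5 = 5
  a_4 = 0·5 + -1·-3 = 3
  a_5 = 0·3 + -1·5 = -5
  a_6 = 0·-5 + -1·3 = -3
  a_7 = 0·-3 + -1·-5 = 5
  a_8 = 0·5 + -1·-3 = 3
  a_9 = 0·3 + -1·5 = -5
  a_10 = 0·-5 + -1·3 = -3

0,-1 ; -3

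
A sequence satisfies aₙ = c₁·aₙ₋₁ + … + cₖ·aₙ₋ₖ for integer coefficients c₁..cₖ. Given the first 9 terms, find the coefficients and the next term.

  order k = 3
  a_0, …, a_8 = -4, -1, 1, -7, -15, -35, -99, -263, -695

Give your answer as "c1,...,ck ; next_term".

  a_3 = 2·1 + 1·-1 + 2·-4 = -7
  a_4 = 2·-7 + 1·1 + 2·-1 = -15
  a_5 = 2·-15 + 1·-7 + 2·1 = -35
  a_6 = 2·-35 + 1·-15 + 2·-7 = -99
  a_7 = 2·-99 + 1·-35 + 2·-15 = -263
  a_8 = 2·-263 + 1·-99 + 2·-35 = -695
  a_9 = 2·-695 + 1·-263 + 2·-99 = -1851

2,1,2 ; -1851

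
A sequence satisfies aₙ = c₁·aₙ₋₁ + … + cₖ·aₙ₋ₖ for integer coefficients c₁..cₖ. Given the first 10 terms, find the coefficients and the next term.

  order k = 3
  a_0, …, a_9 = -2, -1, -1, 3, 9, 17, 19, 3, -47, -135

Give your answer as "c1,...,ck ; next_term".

  a_3 = 2·-1 + -1·-1 + -2·-2 = 3
  a_4 = 2·3 + -1·-1 + -2·-1 = 9
  a_5 = 2·9 + -1·3 + -2·-1 = 17
  a_6 = 2·17 + -1·9 + -2·3 = 19
  a_7 = 2·19 + -1·17 + -2·9 = 3
  a_8 = 2·3 + -1·19 + -2·17 = -47
  a_9 = 2·-47 + -1·3 + -2·19 = -135
  a_10 = 2·-135 + -1·-47 + -2·3 = -229

2,-1,-2 ; -229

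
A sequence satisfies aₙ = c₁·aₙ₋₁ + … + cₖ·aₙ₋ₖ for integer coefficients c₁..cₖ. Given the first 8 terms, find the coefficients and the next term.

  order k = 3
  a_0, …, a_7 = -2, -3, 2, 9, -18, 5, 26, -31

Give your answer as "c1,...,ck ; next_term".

  a_3 = -2·2 + -3·-3 + -2·-2 = 9
  a_4 = -2·9 + -3·2 + -2·-3 = -18
  a_5 = -2·-18 + -3·9 + -2·2 = 5
  a_6 = -2·5 + -3·-18 + -2·9 = 26
  a_7 = -2·26 + -3·5 + -2·-18 = -31
  a_8 = -2·-31 + -3·26 + -2·5 = -26

-2,-3,-2 ; -26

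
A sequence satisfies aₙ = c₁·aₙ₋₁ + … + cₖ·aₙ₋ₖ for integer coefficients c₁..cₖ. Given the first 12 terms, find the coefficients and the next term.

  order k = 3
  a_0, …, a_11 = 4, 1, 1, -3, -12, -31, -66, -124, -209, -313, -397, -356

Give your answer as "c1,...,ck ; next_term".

3,-2,-1 ; 39

  a_3 = 3·1 + -2·1 + -1·4 = -3
  a_4 = 3·-3 + -2·1 + -1·1 = -12
  a_5 = 3·-12 + -2·-3 + -1·1 = -31
  a_6 = 3·-31 + -2·-12 + -1·-3 = -66
  a_7 = 3·-66 + -2·-31 + -1·-12 = -124
  a_8 = 3·-124 + -2·-66 + -1·-31 = -209
  a_9 = 3·-209 + -2·-124 + -1·-66 = -313
  a_10 = 3·-313 + -2·-209 + -1·-124 = -397
  a_11 = 3·-397 + -2·-313 + -1·-209 = -356
  a_12 = 3·-356 + -2·-397 + -1·-313 = 39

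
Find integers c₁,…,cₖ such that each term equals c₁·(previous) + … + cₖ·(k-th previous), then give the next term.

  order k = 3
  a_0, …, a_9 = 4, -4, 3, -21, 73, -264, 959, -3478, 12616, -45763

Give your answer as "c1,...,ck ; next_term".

-3,2,-1 ; 165999

  a_3 = -3·3 + 2·-4 + -1·4 = -21
  a_4 = -3·-21 + 2·3 + -1·-4 = 73
  a_5 = -3·73 + 2·-21 + -1·3 = -264
  a_6 = -3·-264 + 2·73 + -1·-21 = 959
  a_7 = -3·959 + 2·-264 + -1·73 = -3478
  a_8 = -3·-3478 + 2·959 + -1·-264 = 12616
  a_9 = -3·12616 + 2·-3478 + -1·959 = -45763
  a_10 = -3·-45763 + 2·12616 + -1·-3478 = 165999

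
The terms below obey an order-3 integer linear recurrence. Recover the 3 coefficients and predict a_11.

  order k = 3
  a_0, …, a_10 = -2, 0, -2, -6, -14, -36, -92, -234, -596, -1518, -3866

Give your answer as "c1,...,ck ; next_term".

2,1,1 ; -9846

  a_3 = 2·-2 + 1·0 + 1·-2 = -6
  a_4 = 2·-6 + 1·-2 + 1·0 = -14
  a_5 = 2·-14 + 1·-6 + 1·-2 = -36
  a_6 = 2·-36 + 1·-14 + 1·-6 = -92
  a_7 = 2·-92 + 1·-36 + 1·-14 = -234
  a_8 = 2·-234 + 1·-92 + 1·-36 = -596
  a_9 = 2·-596 + 1·-234 + 1·-92 = -1518
  a_10 = 2·-1518 + 1·-596 + 1·-234 = -3866
  a_11 = 2·-3866 + 1·-1518 + 1·-596 = -9846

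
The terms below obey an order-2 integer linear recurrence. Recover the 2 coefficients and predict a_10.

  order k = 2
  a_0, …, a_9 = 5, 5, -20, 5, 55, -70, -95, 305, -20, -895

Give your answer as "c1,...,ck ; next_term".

-1,-3 ; 955

  a_2 = -1·5 + -3·5 = -20
  a_3 = -1·-20 + -3·5 = 5
  a_4 = -1·5 + -3·-20 = 55
  a_5 = -1·55 + -3·5 = -70
  a_6 = -1·-70 + -3·55 = -95
  a_7 = -1·-95 + -3·-70 = 305
  a_8 = -1·305 + -3·-95 = -20
  a_9 = -1·-20 + -3·305 = -895
  a_10 = -1·-895 + -3·-20 = 955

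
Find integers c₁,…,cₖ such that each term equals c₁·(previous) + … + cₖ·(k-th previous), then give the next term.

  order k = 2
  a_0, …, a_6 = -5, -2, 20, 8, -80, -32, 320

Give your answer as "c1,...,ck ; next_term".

  a_2 = 0·-2 + -4·-5 = 20
  a_3 = 0·20 + -4·-2 = 8
  a_4 = 0·8 + -4·20 = -80
  a_5 = 0·-80 + -4·8 = -32
  a_6 = 0·-32 + -4·-80 = 320
  a_7 = 0·320 + -4·-32 = 128

0,-4 ; 128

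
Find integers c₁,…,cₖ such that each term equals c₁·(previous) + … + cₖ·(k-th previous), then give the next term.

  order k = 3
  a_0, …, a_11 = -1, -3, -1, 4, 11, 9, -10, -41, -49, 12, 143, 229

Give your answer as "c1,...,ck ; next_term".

1,-1,-2 ; 62

  a_3 = 1·-1 + -1·-3 + -2·-1 = 4
  a_4 = 1·4 + -1·-1 + -2·-3 = 11
  a_5 = 1·11 + -1·4 + -2·-1 = 9
  a_6 = 1·9 + -1·11 + -2·4 = -10
  a_7 = 1·-10 + -1·9 + -2·11 = -41
  a_8 = 1·-41 + -1·-10 + -2·9 = -49
  a_9 = 1·-49 + -1·-41 + -2·-10 = 12
  a_10 = 1·12 + -1·-49 + -2·-41 = 143
  a_11 = 1·143 + -1·12 + -2·-49 = 229
  a_12 = 1·229 + -1·143 + -2·12 = 62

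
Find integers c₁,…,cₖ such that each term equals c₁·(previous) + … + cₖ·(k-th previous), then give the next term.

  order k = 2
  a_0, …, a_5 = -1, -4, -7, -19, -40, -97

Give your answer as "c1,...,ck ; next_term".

  a_2 = 1·-4 + 3·-1 = -7
  a_3 = 1·-7 + 3·-4 = -19
  a_4 = 1·-19 + 3·-7 = -40
  a_5 = 1·-40 + 3·-19 = -97
  a_6 = 1·-97 + 3·-40 = -217

1,3 ; -217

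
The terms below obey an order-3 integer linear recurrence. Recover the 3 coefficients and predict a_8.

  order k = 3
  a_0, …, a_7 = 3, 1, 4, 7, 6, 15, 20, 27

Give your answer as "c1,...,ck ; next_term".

  a_3 = 0·4 + 1·1 + 2·3 = 7
  a_4 = 0·7 + 1·4 + 2·1 = 6
  a_5 = 0·6 + 1·7 + 2·4 = 15
  a_6 = 0·15 + 1·6 + 2·7 = 20
  a_7 = 0·20 + 1·15 + 2·6 = 27
  a_8 = 0·27 + 1·20 + 2·15 = 50

0,1,2 ; 50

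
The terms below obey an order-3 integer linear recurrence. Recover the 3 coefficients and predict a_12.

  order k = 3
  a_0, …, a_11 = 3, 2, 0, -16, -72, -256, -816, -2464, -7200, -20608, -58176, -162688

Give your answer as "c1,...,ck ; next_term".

4,-2,-4 ; -451968

  a_3 = 4·0 + -2·2 + -4·3 = -16
  a_4 = 4·-16 + -2·0 + -4·2 = -72
  a_5 = 4·-72 + -2·-16 + -4·0 = -256
  a_6 = 4·-256 + -2·-72 + -4·-16 = -816
  a_7 = 4·-816 + -2·-256 + -4·-72 = -2464
  a_8 = 4·-2464 + -2·-816 + -4·-256 = -7200
  a_9 = 4·-7200 + -2·-2464 + -4·-816 = -20608
  a_10 = 4·-20608 + -2·-7200 + -4·-2464 = -58176
  a_11 = 4·-58176 + -2·-20608 + -4·-7200 = -162688
  a_12 = 4·-162688 + -2·-58176 + -4·-20608 = -451968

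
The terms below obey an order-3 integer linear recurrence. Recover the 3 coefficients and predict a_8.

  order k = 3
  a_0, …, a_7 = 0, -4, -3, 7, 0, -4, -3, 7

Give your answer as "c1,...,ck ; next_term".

-1,-1,-1 ; 0

  a_3 = -1·-3 + -1·-4 + -1·0 = 7
  a_4 = -1·7 + -1·-3 + -1·-4 = 0
  a_5 = -1·0 + -1·7 + -1·-3 = -4
  a_6 = -1·-4 + -1·0 + -1·7 = -3
  a_7 = -1·-3 + -1·-4 + -1·0 = 7
  a_8 = -1·7 + -1·-3 + -1·-4 = 0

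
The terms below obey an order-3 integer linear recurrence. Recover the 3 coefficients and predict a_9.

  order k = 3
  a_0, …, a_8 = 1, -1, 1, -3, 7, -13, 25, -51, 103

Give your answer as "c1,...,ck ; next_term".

  a_3 = -2·1 + -1·-1 + -2·1 = -3
  a_4 = -2·-3 + -1·1 + -2·-1 = 7
  a_5 = -2·7 + -1·-3 + -2·1 = -13
  a_6 = -2·-13 + -1·7 + -2·-3 = 25
  a_7 = -2·25 + -1·-13 + -2·7 = -51
  a_8 = -2·-51 + -1·25 + -2·-13 = 103
  a_9 = -2·103 + -1·-51 + -2·25 = -205

-2,-1,-2 ; -205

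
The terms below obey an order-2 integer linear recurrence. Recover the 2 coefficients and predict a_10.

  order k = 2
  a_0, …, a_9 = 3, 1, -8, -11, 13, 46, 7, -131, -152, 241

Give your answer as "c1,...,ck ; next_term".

1,-3 ; 697

  a_2 = 1·1 + -3·3 = -8
  a_3 = 1·-8 + -3·1 = -11
  a_4 = 1·-11 + -3·-8 = 13
  a_5 = 1·13 + -3·-11 = 46
  a_6 = 1·46 + -3·13 = 7
  a_7 = 1·7 + -3·46 = -131
  a_8 = 1·-131 + -3·7 = -152
  a_9 = 1·-152 + -3·-131 = 241
  a_10 = 1·241 + -3·-152 = 697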